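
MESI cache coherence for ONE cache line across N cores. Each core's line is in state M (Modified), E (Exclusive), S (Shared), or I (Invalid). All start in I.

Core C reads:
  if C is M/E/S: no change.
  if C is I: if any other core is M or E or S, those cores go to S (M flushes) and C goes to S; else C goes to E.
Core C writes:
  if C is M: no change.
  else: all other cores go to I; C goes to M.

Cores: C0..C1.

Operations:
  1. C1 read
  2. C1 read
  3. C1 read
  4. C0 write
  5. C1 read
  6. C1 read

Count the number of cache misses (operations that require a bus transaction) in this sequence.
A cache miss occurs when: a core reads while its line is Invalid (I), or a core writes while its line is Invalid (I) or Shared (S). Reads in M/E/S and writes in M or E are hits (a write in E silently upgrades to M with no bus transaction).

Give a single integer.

Op 1: C1 read [C1 read from I: no other sharers -> C1=E (exclusive)] -> [I,E] [MISS #1: read from I]
Op 2: C1 read [C1 read: already in E, no change] -> [I,E] [hit: read from E]
Op 3: C1 read [C1 read: already in E, no change] -> [I,E] [hit: read from E]
Op 4: C0 write [C0 write: invalidate ['C1=E'] -> C0=M] -> [M,I] [MISS #2: write from I]
Op 5: C1 read [C1 read from I: others=['C0=M'] -> C1=S, others downsized to S] -> [S,S] [MISS #3: read from I]
Op 6: C1 read [C1 read: already in S, no change] -> [S,S] [hit: read from S]

Answer: 3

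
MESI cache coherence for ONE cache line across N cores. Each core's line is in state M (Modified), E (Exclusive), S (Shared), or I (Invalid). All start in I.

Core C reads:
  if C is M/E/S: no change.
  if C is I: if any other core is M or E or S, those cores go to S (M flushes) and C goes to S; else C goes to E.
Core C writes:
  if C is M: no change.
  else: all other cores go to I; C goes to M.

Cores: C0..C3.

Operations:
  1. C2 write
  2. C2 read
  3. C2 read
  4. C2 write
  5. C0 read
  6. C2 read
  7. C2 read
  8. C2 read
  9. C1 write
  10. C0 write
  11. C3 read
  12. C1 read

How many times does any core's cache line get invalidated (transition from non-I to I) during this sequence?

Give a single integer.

Answer: 3

Derivation:
Op 1: C2 write [C2 write: invalidate none -> C2=M] -> [I,I,M,I] (invalidations this op: 0; running total: 0)
Op 2: C2 read [C2 read: already in M, no change] -> [I,I,M,I] (invalidations this op: 0; running total: 0)
Op 3: C2 read [C2 read: already in M, no change] -> [I,I,M,I] (invalidations this op: 0; running total: 0)
Op 4: C2 write [C2 write: already M (modified), no change] -> [I,I,M,I] (invalidations this op: 0; running total: 0)
Op 5: C0 read [C0 read from I: others=['C2=M'] -> C0=S, others downsized to S] -> [S,I,S,I] (invalidations this op: 0; running total: 0)
Op 6: C2 read [C2 read: already in S, no change] -> [S,I,S,I] (invalidations this op: 0; running total: 0)
Op 7: C2 read [C2 read: already in S, no change] -> [S,I,S,I] (invalidations this op: 0; running total: 0)
Op 8: C2 read [C2 read: already in S, no change] -> [S,I,S,I] (invalidations this op: 0; running total: 0)
Op 9: C1 write [C1 write: invalidate ['C0=S', 'C2=S'] -> C1=M] -> [I,M,I,I] (invalidations this op: 2; running total: 2)
Op 10: C0 write [C0 write: invalidate ['C1=M'] -> C0=M] -> [M,I,I,I] (invalidations this op: 1; running total: 3)
Op 11: C3 read [C3 read from I: others=['C0=M'] -> C3=S, others downsized to S] -> [S,I,I,S] (invalidations this op: 0; running total: 3)
Op 12: C1 read [C1 read from I: others=['C0=S', 'C3=S'] -> C1=S, others downsized to S] -> [S,S,I,S] (invalidations this op: 0; running total: 3)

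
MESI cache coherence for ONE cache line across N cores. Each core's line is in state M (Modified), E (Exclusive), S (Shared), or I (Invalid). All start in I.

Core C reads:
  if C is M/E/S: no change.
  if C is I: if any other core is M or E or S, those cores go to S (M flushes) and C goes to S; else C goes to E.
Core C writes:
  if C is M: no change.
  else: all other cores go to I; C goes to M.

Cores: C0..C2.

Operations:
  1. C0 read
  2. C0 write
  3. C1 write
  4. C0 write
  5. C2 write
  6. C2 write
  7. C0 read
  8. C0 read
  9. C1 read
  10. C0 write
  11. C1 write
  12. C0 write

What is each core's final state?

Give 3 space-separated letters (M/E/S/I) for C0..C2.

Answer: M I I

Derivation:
Op 1: C0 read [C0 read from I: no other sharers -> C0=E (exclusive)] -> [E,I,I]
Op 2: C0 write [C0 write: invalidate none -> C0=M] -> [M,I,I]
Op 3: C1 write [C1 write: invalidate ['C0=M'] -> C1=M] -> [I,M,I]
Op 4: C0 write [C0 write: invalidate ['C1=M'] -> C0=M] -> [M,I,I]
Op 5: C2 write [C2 write: invalidate ['C0=M'] -> C2=M] -> [I,I,M]
Op 6: C2 write [C2 write: already M (modified), no change] -> [I,I,M]
Op 7: C0 read [C0 read from I: others=['C2=M'] -> C0=S, others downsized to S] -> [S,I,S]
Op 8: C0 read [C0 read: already in S, no change] -> [S,I,S]
Op 9: C1 read [C1 read from I: others=['C0=S', 'C2=S'] -> C1=S, others downsized to S] -> [S,S,S]
Op 10: C0 write [C0 write: invalidate ['C1=S', 'C2=S'] -> C0=M] -> [M,I,I]
Op 11: C1 write [C1 write: invalidate ['C0=M'] -> C1=M] -> [I,M,I]
Op 12: C0 write [C0 write: invalidate ['C1=M'] -> C0=M] -> [M,I,I]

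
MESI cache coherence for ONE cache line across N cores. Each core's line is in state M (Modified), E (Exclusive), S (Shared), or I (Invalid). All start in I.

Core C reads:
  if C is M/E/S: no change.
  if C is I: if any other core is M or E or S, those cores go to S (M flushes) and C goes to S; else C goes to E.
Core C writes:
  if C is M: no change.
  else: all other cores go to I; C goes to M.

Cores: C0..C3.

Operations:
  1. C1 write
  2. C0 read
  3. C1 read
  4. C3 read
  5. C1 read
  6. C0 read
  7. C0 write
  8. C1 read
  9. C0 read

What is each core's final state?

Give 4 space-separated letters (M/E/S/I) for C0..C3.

Op 1: C1 write [C1 write: invalidate none -> C1=M] -> [I,M,I,I]
Op 2: C0 read [C0 read from I: others=['C1=M'] -> C0=S, others downsized to S] -> [S,S,I,I]
Op 3: C1 read [C1 read: already in S, no change] -> [S,S,I,I]
Op 4: C3 read [C3 read from I: others=['C0=S', 'C1=S'] -> C3=S, others downsized to S] -> [S,S,I,S]
Op 5: C1 read [C1 read: already in S, no change] -> [S,S,I,S]
Op 6: C0 read [C0 read: already in S, no change] -> [S,S,I,S]
Op 7: C0 write [C0 write: invalidate ['C1=S', 'C3=S'] -> C0=M] -> [M,I,I,I]
Op 8: C1 read [C1 read from I: others=['C0=M'] -> C1=S, others downsized to S] -> [S,S,I,I]
Op 9: C0 read [C0 read: already in S, no change] -> [S,S,I,I]

Answer: S S I I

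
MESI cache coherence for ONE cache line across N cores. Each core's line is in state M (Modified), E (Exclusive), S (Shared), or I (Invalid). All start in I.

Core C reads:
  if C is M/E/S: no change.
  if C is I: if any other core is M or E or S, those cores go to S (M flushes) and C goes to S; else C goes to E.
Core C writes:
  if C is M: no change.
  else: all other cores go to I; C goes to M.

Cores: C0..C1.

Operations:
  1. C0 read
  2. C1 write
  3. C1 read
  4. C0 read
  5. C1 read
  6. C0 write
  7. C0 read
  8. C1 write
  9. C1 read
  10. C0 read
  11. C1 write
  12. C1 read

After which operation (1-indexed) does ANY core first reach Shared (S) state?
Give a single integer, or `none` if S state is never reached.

Answer: 4

Derivation:
Op 1: C0 read [C0 read from I: no other sharers -> C0=E (exclusive)] -> [E,I]
Op 2: C1 write [C1 write: invalidate ['C0=E'] -> C1=M] -> [I,M]
Op 3: C1 read [C1 read: already in M, no change] -> [I,M]
Op 4: C0 read [C0 read from I: others=['C1=M'] -> C0=S, others downsized to S] -> [S,S]
  -> First S state at op 4; remaining ops need not be traced.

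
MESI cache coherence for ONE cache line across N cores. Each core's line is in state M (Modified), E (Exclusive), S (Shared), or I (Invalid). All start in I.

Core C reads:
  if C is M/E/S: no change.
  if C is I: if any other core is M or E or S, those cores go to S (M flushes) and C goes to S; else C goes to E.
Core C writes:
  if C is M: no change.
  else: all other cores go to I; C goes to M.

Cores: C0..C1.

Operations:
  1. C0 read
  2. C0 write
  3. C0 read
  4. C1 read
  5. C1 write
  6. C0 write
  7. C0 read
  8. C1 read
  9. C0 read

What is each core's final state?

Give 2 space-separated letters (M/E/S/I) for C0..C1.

Answer: S S

Derivation:
Op 1: C0 read [C0 read from I: no other sharers -> C0=E (exclusive)] -> [E,I]
Op 2: C0 write [C0 write: invalidate none -> C0=M] -> [M,I]
Op 3: C0 read [C0 read: already in M, no change] -> [M,I]
Op 4: C1 read [C1 read from I: others=['C0=M'] -> C1=S, others downsized to S] -> [S,S]
Op 5: C1 write [C1 write: invalidate ['C0=S'] -> C1=M] -> [I,M]
Op 6: C0 write [C0 write: invalidate ['C1=M'] -> C0=M] -> [M,I]
Op 7: C0 read [C0 read: already in M, no change] -> [M,I]
Op 8: C1 read [C1 read from I: others=['C0=M'] -> C1=S, others downsized to S] -> [S,S]
Op 9: C0 read [C0 read: already in S, no change] -> [S,S]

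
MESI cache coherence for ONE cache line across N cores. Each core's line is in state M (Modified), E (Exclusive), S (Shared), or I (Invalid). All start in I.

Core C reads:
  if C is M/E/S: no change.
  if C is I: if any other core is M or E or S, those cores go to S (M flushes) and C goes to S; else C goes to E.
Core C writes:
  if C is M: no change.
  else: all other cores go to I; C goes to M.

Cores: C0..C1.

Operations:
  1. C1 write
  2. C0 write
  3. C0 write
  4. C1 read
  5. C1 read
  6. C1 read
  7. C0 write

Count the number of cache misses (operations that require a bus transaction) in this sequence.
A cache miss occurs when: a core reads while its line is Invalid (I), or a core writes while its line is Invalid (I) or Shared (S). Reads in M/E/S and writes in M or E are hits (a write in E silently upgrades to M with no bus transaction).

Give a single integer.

Answer: 4

Derivation:
Op 1: C1 write [C1 write: invalidate none -> C1=M] -> [I,M] [MISS #1: write from I]
Op 2: C0 write [C0 write: invalidate ['C1=M'] -> C0=M] -> [M,I] [MISS #2: write from I]
Op 3: C0 write [C0 write: already M (modified), no change] -> [M,I] [hit: write from M]
Op 4: C1 read [C1 read from I: others=['C0=M'] -> C1=S, others downsized to S] -> [S,S] [MISS #3: read from I]
Op 5: C1 read [C1 read: already in S, no change] -> [S,S] [hit: read from S]
Op 6: C1 read [C1 read: already in S, no change] -> [S,S] [hit: read from S]
Op 7: C0 write [C0 write: invalidate ['C1=S'] -> C0=M] -> [M,I] [MISS #4: write from S]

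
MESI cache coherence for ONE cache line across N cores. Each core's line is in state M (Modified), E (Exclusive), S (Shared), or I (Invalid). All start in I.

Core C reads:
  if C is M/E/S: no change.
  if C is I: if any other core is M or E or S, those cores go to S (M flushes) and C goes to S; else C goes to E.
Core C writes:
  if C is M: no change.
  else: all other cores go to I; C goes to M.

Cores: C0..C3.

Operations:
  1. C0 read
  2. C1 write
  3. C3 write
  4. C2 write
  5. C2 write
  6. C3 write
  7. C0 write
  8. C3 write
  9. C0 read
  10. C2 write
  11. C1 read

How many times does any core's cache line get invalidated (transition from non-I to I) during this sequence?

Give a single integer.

Answer: 8

Derivation:
Op 1: C0 read [C0 read from I: no other sharers -> C0=E (exclusive)] -> [E,I,I,I] (invalidations this op: 0; running total: 0)
Op 2: C1 write [C1 write: invalidate ['C0=E'] -> C1=M] -> [I,M,I,I] (invalidations this op: 1; running total: 1)
Op 3: C3 write [C3 write: invalidate ['C1=M'] -> C3=M] -> [I,I,I,M] (invalidations this op: 1; running total: 2)
Op 4: C2 write [C2 write: invalidate ['C3=M'] -> C2=M] -> [I,I,M,I] (invalidations this op: 1; running total: 3)
Op 5: C2 write [C2 write: already M (modified), no change] -> [I,I,M,I] (invalidations this op: 0; running total: 3)
Op 6: C3 write [C3 write: invalidate ['C2=M'] -> C3=M] -> [I,I,I,M] (invalidations this op: 1; running total: 4)
Op 7: C0 write [C0 write: invalidate ['C3=M'] -> C0=M] -> [M,I,I,I] (invalidations this op: 1; running total: 5)
Op 8: C3 write [C3 write: invalidate ['C0=M'] -> C3=M] -> [I,I,I,M] (invalidations this op: 1; running total: 6)
Op 9: C0 read [C0 read from I: others=['C3=M'] -> C0=S, others downsized to S] -> [S,I,I,S] (invalidations this op: 0; running total: 6)
Op 10: C2 write [C2 write: invalidate ['C0=S', 'C3=S'] -> C2=M] -> [I,I,M,I] (invalidations this op: 2; running total: 8)
Op 11: C1 read [C1 read from I: others=['C2=M'] -> C1=S, others downsized to S] -> [I,S,S,I] (invalidations this op: 0; running total: 8)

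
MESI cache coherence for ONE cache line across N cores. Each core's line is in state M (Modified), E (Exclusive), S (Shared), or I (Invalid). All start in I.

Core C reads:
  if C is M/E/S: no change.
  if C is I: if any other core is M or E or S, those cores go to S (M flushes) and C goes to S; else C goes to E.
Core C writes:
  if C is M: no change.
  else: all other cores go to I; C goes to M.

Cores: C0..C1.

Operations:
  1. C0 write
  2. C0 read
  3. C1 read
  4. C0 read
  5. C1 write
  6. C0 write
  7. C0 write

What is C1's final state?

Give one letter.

Answer: I

Derivation:
Op 1: C0 write [C0 write: invalidate none -> C0=M] -> [M,I]
Op 2: C0 read [C0 read: already in M, no change] -> [M,I]
Op 3: C1 read [C1 read from I: others=['C0=M'] -> C1=S, others downsized to S] -> [S,S]
Op 4: C0 read [C0 read: already in S, no change] -> [S,S]
Op 5: C1 write [C1 write: invalidate ['C0=S'] -> C1=M] -> [I,M]
Op 6: C0 write [C0 write: invalidate ['C1=M'] -> C0=M] -> [M,I]
Op 7: C0 write [C0 write: already M (modified), no change] -> [M,I]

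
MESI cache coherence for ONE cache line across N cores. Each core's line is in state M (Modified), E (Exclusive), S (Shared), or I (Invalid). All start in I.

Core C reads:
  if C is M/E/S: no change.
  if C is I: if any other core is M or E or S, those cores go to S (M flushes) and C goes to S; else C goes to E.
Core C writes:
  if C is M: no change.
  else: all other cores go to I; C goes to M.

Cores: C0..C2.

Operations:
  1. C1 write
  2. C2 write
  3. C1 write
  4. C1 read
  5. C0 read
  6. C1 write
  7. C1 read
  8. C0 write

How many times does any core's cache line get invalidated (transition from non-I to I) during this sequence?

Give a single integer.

Answer: 4

Derivation:
Op 1: C1 write [C1 write: invalidate none -> C1=M] -> [I,M,I] (invalidations this op: 0; running total: 0)
Op 2: C2 write [C2 write: invalidate ['C1=M'] -> C2=M] -> [I,I,M] (invalidations this op: 1; running total: 1)
Op 3: C1 write [C1 write: invalidate ['C2=M'] -> C1=M] -> [I,M,I] (invalidations this op: 1; running total: 2)
Op 4: C1 read [C1 read: already in M, no change] -> [I,M,I] (invalidations this op: 0; running total: 2)
Op 5: C0 read [C0 read from I: others=['C1=M'] -> C0=S, others downsized to S] -> [S,S,I] (invalidations this op: 0; running total: 2)
Op 6: C1 write [C1 write: invalidate ['C0=S'] -> C1=M] -> [I,M,I] (invalidations this op: 1; running total: 3)
Op 7: C1 read [C1 read: already in M, no change] -> [I,M,I] (invalidations this op: 0; running total: 3)
Op 8: C0 write [C0 write: invalidate ['C1=M'] -> C0=M] -> [M,I,I] (invalidations this op: 1; running total: 4)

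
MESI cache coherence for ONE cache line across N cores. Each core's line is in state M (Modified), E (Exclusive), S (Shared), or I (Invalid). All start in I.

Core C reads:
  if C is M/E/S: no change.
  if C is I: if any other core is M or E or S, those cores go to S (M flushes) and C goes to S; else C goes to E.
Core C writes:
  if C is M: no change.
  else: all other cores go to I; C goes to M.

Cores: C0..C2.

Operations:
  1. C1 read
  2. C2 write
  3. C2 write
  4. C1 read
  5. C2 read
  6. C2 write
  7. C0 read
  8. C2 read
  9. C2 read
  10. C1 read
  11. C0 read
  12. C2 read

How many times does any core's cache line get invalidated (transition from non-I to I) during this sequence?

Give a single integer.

Op 1: C1 read [C1 read from I: no other sharers -> C1=E (exclusive)] -> [I,E,I] (invalidations this op: 0; running total: 0)
Op 2: C2 write [C2 write: invalidate ['C1=E'] -> C2=M] -> [I,I,M] (invalidations this op: 1; running total: 1)
Op 3: C2 write [C2 write: already M (modified), no change] -> [I,I,M] (invalidations this op: 0; running total: 1)
Op 4: C1 read [C1 read from I: others=['C2=M'] -> C1=S, others downsized to S] -> [I,S,S] (invalidations this op: 0; running total: 1)
Op 5: C2 read [C2 read: already in S, no change] -> [I,S,S] (invalidations this op: 0; running total: 1)
Op 6: C2 write [C2 write: invalidate ['C1=S'] -> C2=M] -> [I,I,M] (invalidations this op: 1; running total: 2)
Op 7: C0 read [C0 read from I: others=['C2=M'] -> C0=S, others downsized to S] -> [S,I,S] (invalidations this op: 0; running total: 2)
Op 8: C2 read [C2 read: already in S, no change] -> [S,I,S] (invalidations this op: 0; running total: 2)
Op 9: C2 read [C2 read: already in S, no change] -> [S,I,S] (invalidations this op: 0; running total: 2)
Op 10: C1 read [C1 read from I: others=['C0=S', 'C2=S'] -> C1=S, others downsized to S] -> [S,S,S] (invalidations this op: 0; running total: 2)
Op 11: C0 read [C0 read: already in S, no change] -> [S,S,S] (invalidations this op: 0; running total: 2)
Op 12: C2 read [C2 read: already in S, no change] -> [S,S,S] (invalidations this op: 0; running total: 2)

Answer: 2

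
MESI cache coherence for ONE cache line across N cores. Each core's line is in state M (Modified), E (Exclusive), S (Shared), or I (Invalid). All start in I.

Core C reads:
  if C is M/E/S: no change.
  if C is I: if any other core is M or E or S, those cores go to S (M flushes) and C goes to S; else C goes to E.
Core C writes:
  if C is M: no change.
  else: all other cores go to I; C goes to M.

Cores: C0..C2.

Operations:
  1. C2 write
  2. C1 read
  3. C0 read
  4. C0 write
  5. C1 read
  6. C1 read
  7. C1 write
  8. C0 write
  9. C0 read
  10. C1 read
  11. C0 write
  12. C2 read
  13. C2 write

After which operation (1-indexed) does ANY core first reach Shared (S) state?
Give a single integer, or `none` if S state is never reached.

Answer: 2

Derivation:
Op 1: C2 write [C2 write: invalidate none -> C2=M] -> [I,I,M]
Op 2: C1 read [C1 read from I: others=['C2=M'] -> C1=S, others downsized to S] -> [I,S,S]
  -> First S state at op 2; remaining ops need not be traced.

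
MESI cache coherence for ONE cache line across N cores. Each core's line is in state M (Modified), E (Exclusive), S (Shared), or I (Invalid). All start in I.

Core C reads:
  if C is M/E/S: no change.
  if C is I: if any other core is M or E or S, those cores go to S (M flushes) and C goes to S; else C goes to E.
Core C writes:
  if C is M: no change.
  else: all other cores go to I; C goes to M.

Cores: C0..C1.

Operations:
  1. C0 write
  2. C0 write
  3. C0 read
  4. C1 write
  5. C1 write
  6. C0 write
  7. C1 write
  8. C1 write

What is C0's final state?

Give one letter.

Answer: I

Derivation:
Op 1: C0 write [C0 write: invalidate none -> C0=M] -> [M,I]
Op 2: C0 write [C0 write: already M (modified), no change] -> [M,I]
Op 3: C0 read [C0 read: already in M, no change] -> [M,I]
Op 4: C1 write [C1 write: invalidate ['C0=M'] -> C1=M] -> [I,M]
Op 5: C1 write [C1 write: already M (modified), no change] -> [I,M]
Op 6: C0 write [C0 write: invalidate ['C1=M'] -> C0=M] -> [M,I]
Op 7: C1 write [C1 write: invalidate ['C0=M'] -> C1=M] -> [I,M]
Op 8: C1 write [C1 write: already M (modified), no change] -> [I,M]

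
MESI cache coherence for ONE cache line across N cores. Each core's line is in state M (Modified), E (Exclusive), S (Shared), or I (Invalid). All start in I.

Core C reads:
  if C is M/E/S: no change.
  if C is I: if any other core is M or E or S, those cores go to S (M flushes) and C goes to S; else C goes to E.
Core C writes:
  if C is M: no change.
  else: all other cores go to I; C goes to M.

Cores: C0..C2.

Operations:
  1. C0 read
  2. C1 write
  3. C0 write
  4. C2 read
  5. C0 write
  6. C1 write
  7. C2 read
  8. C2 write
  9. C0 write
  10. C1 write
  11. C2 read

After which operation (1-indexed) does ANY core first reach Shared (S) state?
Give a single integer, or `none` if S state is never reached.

Answer: 4

Derivation:
Op 1: C0 read [C0 read from I: no other sharers -> C0=E (exclusive)] -> [E,I,I]
Op 2: C1 write [C1 write: invalidate ['C0=E'] -> C1=M] -> [I,M,I]
Op 3: C0 write [C0 write: invalidate ['C1=M'] -> C0=M] -> [M,I,I]
Op 4: C2 read [C2 read from I: others=['C0=M'] -> C2=S, others downsized to S] -> [S,I,S]
  -> First S state at op 4; remaining ops need not be traced.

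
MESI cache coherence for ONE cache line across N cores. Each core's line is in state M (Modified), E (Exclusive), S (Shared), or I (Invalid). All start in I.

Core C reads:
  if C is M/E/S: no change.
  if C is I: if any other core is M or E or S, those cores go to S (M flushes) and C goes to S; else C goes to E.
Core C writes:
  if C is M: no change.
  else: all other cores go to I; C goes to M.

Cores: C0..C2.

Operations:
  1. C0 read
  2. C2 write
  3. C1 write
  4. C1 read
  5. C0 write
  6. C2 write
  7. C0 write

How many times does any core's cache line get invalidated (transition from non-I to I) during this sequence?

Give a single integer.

Op 1: C0 read [C0 read from I: no other sharers -> C0=E (exclusive)] -> [E,I,I] (invalidations this op: 0; running total: 0)
Op 2: C2 write [C2 write: invalidate ['C0=E'] -> C2=M] -> [I,I,M] (invalidations this op: 1; running total: 1)
Op 3: C1 write [C1 write: invalidate ['C2=M'] -> C1=M] -> [I,M,I] (invalidations this op: 1; running total: 2)
Op 4: C1 read [C1 read: already in M, no change] -> [I,M,I] (invalidations this op: 0; running total: 2)
Op 5: C0 write [C0 write: invalidate ['C1=M'] -> C0=M] -> [M,I,I] (invalidations this op: 1; running total: 3)
Op 6: C2 write [C2 write: invalidate ['C0=M'] -> C2=M] -> [I,I,M] (invalidations this op: 1; running total: 4)
Op 7: C0 write [C0 write: invalidate ['C2=M'] -> C0=M] -> [M,I,I] (invalidations this op: 1; running total: 5)

Answer: 5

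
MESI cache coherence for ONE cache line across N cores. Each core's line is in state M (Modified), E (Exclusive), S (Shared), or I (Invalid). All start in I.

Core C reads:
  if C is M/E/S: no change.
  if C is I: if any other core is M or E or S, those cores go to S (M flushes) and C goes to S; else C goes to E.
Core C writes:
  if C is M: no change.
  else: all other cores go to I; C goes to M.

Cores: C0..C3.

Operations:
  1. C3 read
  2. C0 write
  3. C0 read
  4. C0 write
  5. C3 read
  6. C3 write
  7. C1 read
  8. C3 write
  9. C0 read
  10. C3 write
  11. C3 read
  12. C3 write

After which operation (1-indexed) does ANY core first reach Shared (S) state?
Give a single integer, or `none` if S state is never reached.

Op 1: C3 read [C3 read from I: no other sharers -> C3=E (exclusive)] -> [I,I,I,E]
Op 2: C0 write [C0 write: invalidate ['C3=E'] -> C0=M] -> [M,I,I,I]
Op 3: C0 read [C0 read: already in M, no change] -> [M,I,I,I]
Op 4: C0 write [C0 write: already M (modified), no change] -> [M,I,I,I]
Op 5: C3 read [C3 read from I: others=['C0=M'] -> C3=S, others downsized to S] -> [S,I,I,S]
  -> First S state at op 5; remaining ops need not be traced.

Answer: 5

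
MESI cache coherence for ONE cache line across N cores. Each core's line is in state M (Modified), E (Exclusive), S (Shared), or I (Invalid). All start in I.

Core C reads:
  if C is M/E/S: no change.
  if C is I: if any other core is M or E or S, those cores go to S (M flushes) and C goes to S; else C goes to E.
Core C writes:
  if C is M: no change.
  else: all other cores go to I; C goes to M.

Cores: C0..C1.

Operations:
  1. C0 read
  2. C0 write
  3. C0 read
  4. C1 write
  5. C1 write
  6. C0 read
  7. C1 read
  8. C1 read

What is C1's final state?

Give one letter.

Answer: S

Derivation:
Op 1: C0 read [C0 read from I: no other sharers -> C0=E (exclusive)] -> [E,I]
Op 2: C0 write [C0 write: invalidate none -> C0=M] -> [M,I]
Op 3: C0 read [C0 read: already in M, no change] -> [M,I]
Op 4: C1 write [C1 write: invalidate ['C0=M'] -> C1=M] -> [I,M]
Op 5: C1 write [C1 write: already M (modified), no change] -> [I,M]
Op 6: C0 read [C0 read from I: others=['C1=M'] -> C0=S, others downsized to S] -> [S,S]
Op 7: C1 read [C1 read: already in S, no change] -> [S,S]
Op 8: C1 read [C1 read: already in S, no change] -> [S,S]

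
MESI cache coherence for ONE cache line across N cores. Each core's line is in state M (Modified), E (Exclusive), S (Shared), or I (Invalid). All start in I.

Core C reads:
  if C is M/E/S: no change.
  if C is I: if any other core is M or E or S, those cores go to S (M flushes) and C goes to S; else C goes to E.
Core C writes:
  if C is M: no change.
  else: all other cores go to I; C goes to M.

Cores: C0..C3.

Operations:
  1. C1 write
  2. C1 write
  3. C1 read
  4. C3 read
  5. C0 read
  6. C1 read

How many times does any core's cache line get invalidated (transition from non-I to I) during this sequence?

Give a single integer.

Op 1: C1 write [C1 write: invalidate none -> C1=M] -> [I,M,I,I] (invalidations this op: 0; running total: 0)
Op 2: C1 write [C1 write: already M (modified), no change] -> [I,M,I,I] (invalidations this op: 0; running total: 0)
Op 3: C1 read [C1 read: already in M, no change] -> [I,M,I,I] (invalidations this op: 0; running total: 0)
Op 4: C3 read [C3 read from I: others=['C1=M'] -> C3=S, others downsized to S] -> [I,S,I,S] (invalidations this op: 0; running total: 0)
Op 5: C0 read [C0 read from I: others=['C1=S', 'C3=S'] -> C0=S, others downsized to S] -> [S,S,I,S] (invalidations this op: 0; running total: 0)
Op 6: C1 read [C1 read: already in S, no change] -> [S,S,I,S] (invalidations this op: 0; running total: 0)

Answer: 0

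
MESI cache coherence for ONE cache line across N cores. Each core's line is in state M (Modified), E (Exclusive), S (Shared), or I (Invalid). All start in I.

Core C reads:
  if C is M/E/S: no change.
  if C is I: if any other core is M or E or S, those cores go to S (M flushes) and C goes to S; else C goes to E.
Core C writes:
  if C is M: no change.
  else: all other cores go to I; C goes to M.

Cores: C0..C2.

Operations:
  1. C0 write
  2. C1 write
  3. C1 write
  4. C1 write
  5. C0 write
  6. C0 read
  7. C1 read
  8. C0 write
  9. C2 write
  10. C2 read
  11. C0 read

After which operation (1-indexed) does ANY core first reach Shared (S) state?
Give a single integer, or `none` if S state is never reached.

Op 1: C0 write [C0 write: invalidate none -> C0=M] -> [M,I,I]
Op 2: C1 write [C1 write: invalidate ['C0=M'] -> C1=M] -> [I,M,I]
Op 3: C1 write [C1 write: already M (modified), no change] -> [I,M,I]
Op 4: C1 write [C1 write: already M (modified), no change] -> [I,M,I]
Op 5: C0 write [C0 write: invalidate ['C1=M'] -> C0=M] -> [M,I,I]
Op 6: C0 read [C0 read: already in M, no change] -> [M,I,I]
Op 7: C1 read [C1 read from I: others=['C0=M'] -> C1=S, others downsized to S] -> [S,S,I]
  -> First S state at op 7; remaining ops need not be traced.

Answer: 7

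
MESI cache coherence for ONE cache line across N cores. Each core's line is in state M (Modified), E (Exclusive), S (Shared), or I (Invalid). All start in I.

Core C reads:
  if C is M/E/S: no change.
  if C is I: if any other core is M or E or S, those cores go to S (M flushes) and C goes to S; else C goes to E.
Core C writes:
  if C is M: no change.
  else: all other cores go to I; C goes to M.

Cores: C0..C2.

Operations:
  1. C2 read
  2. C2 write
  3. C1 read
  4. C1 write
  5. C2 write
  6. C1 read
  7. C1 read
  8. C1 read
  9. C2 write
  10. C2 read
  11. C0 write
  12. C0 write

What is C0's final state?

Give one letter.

Answer: M

Derivation:
Op 1: C2 read [C2 read from I: no other sharers -> C2=E (exclusive)] -> [I,I,E]
Op 2: C2 write [C2 write: invalidate none -> C2=M] -> [I,I,M]
Op 3: C1 read [C1 read from I: others=['C2=M'] -> C1=S, others downsized to S] -> [I,S,S]
Op 4: C1 write [C1 write: invalidate ['C2=S'] -> C1=M] -> [I,M,I]
Op 5: C2 write [C2 write: invalidate ['C1=M'] -> C2=M] -> [I,I,M]
Op 6: C1 read [C1 read from I: others=['C2=M'] -> C1=S, others downsized to S] -> [I,S,S]
Op 7: C1 read [C1 read: already in S, no change] -> [I,S,S]
Op 8: C1 read [C1 read: already in S, no change] -> [I,S,S]
Op 9: C2 write [C2 write: invalidate ['C1=S'] -> C2=M] -> [I,I,M]
Op 10: C2 read [C2 read: already in M, no change] -> [I,I,M]
Op 11: C0 write [C0 write: invalidate ['C2=M'] -> C0=M] -> [M,I,I]
Op 12: C0 write [C0 write: already M (modified), no change] -> [M,I,I]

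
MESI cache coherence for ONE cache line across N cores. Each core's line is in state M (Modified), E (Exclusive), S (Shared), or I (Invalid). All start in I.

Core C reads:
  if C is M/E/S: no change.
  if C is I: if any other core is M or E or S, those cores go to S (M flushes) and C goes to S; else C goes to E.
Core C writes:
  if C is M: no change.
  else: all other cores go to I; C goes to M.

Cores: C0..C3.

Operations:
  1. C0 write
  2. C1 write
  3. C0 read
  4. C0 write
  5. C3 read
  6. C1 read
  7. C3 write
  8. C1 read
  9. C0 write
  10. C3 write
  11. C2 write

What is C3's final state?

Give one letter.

Answer: I

Derivation:
Op 1: C0 write [C0 write: invalidate none -> C0=M] -> [M,I,I,I]
Op 2: C1 write [C1 write: invalidate ['C0=M'] -> C1=M] -> [I,M,I,I]
Op 3: C0 read [C0 read from I: others=['C1=M'] -> C0=S, others downsized to S] -> [S,S,I,I]
Op 4: C0 write [C0 write: invalidate ['C1=S'] -> C0=M] -> [M,I,I,I]
Op 5: C3 read [C3 read from I: others=['C0=M'] -> C3=S, others downsized to S] -> [S,I,I,S]
Op 6: C1 read [C1 read from I: others=['C0=S', 'C3=S'] -> C1=S, others downsized to S] -> [S,S,I,S]
Op 7: C3 write [C3 write: invalidate ['C0=S', 'C1=S'] -> C3=M] -> [I,I,I,M]
Op 8: C1 read [C1 read from I: others=['C3=M'] -> C1=S, others downsized to S] -> [I,S,I,S]
Op 9: C0 write [C0 write: invalidate ['C1=S', 'C3=S'] -> C0=M] -> [M,I,I,I]
Op 10: C3 write [C3 write: invalidate ['C0=M'] -> C3=M] -> [I,I,I,M]
Op 11: C2 write [C2 write: invalidate ['C3=M'] -> C2=M] -> [I,I,M,I]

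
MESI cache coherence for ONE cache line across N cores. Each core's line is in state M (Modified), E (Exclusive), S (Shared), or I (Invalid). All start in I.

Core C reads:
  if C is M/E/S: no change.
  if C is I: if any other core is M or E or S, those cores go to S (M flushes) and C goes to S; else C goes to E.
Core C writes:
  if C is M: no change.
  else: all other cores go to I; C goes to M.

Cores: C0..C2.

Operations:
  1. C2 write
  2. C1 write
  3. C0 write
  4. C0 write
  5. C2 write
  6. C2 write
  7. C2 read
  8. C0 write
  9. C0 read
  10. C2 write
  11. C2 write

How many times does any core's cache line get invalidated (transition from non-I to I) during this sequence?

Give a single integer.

Answer: 5

Derivation:
Op 1: C2 write [C2 write: invalidate none -> C2=M] -> [I,I,M] (invalidations this op: 0; running total: 0)
Op 2: C1 write [C1 write: invalidate ['C2=M'] -> C1=M] -> [I,M,I] (invalidations this op: 1; running total: 1)
Op 3: C0 write [C0 write: invalidate ['C1=M'] -> C0=M] -> [M,I,I] (invalidations this op: 1; running total: 2)
Op 4: C0 write [C0 write: already M (modified), no change] -> [M,I,I] (invalidations this op: 0; running total: 2)
Op 5: C2 write [C2 write: invalidate ['C0=M'] -> C2=M] -> [I,I,M] (invalidations this op: 1; running total: 3)
Op 6: C2 write [C2 write: already M (modified), no change] -> [I,I,M] (invalidations this op: 0; running total: 3)
Op 7: C2 read [C2 read: already in M, no change] -> [I,I,M] (invalidations this op: 0; running total: 3)
Op 8: C0 write [C0 write: invalidate ['C2=M'] -> C0=M] -> [M,I,I] (invalidations this op: 1; running total: 4)
Op 9: C0 read [C0 read: already in M, no change] -> [M,I,I] (invalidations this op: 0; running total: 4)
Op 10: C2 write [C2 write: invalidate ['C0=M'] -> C2=M] -> [I,I,M] (invalidations this op: 1; running total: 5)
Op 11: C2 write [C2 write: already M (modified), no change] -> [I,I,M] (invalidations this op: 0; running total: 5)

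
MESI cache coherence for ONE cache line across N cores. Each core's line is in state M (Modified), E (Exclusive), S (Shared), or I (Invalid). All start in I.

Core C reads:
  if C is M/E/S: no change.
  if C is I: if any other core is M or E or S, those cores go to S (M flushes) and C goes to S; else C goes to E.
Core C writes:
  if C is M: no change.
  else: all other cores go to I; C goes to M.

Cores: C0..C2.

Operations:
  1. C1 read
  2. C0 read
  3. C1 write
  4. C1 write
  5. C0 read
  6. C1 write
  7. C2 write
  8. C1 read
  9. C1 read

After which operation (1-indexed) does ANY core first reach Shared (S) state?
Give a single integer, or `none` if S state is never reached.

Op 1: C1 read [C1 read from I: no other sharers -> C1=E (exclusive)] -> [I,E,I]
Op 2: C0 read [C0 read from I: others=['C1=E'] -> C0=S, others downsized to S] -> [S,S,I]
  -> First S state at op 2; remaining ops need not be traced.

Answer: 2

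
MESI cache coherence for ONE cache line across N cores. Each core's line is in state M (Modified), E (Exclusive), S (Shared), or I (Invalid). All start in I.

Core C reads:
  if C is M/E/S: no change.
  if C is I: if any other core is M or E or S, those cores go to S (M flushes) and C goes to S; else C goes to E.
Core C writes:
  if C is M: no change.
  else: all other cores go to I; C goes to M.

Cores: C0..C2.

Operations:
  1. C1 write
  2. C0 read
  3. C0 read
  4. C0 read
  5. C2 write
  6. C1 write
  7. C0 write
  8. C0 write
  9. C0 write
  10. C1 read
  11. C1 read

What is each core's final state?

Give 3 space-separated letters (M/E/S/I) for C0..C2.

Answer: S S I

Derivation:
Op 1: C1 write [C1 write: invalidate none -> C1=M] -> [I,M,I]
Op 2: C0 read [C0 read from I: others=['C1=M'] -> C0=S, others downsized to S] -> [S,S,I]
Op 3: C0 read [C0 read: already in S, no change] -> [S,S,I]
Op 4: C0 read [C0 read: already in S, no change] -> [S,S,I]
Op 5: C2 write [C2 write: invalidate ['C0=S', 'C1=S'] -> C2=M] -> [I,I,M]
Op 6: C1 write [C1 write: invalidate ['C2=M'] -> C1=M] -> [I,M,I]
Op 7: C0 write [C0 write: invalidate ['C1=M'] -> C0=M] -> [M,I,I]
Op 8: C0 write [C0 write: already M (modified), no change] -> [M,I,I]
Op 9: C0 write [C0 write: already M (modified), no change] -> [M,I,I]
Op 10: C1 read [C1 read from I: others=['C0=M'] -> C1=S, others downsized to S] -> [S,S,I]
Op 11: C1 read [C1 read: already in S, no change] -> [S,S,I]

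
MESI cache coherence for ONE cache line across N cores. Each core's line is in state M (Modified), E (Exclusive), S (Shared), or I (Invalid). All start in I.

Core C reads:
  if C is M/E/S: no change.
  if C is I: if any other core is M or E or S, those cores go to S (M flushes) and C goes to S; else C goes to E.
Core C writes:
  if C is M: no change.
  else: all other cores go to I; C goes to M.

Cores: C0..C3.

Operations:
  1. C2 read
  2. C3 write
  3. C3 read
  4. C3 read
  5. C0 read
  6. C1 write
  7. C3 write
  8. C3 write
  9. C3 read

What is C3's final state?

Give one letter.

Op 1: C2 read [C2 read from I: no other sharers -> C2=E (exclusive)] -> [I,I,E,I]
Op 2: C3 write [C3 write: invalidate ['C2=E'] -> C3=M] -> [I,I,I,M]
Op 3: C3 read [C3 read: already in M, no change] -> [I,I,I,M]
Op 4: C3 read [C3 read: already in M, no change] -> [I,I,I,M]
Op 5: C0 read [C0 read from I: others=['C3=M'] -> C0=S, others downsized to S] -> [S,I,I,S]
Op 6: C1 write [C1 write: invalidate ['C0=S', 'C3=S'] -> C1=M] -> [I,M,I,I]
Op 7: C3 write [C3 write: invalidate ['C1=M'] -> C3=M] -> [I,I,I,M]
Op 8: C3 write [C3 write: already M (modified), no change] -> [I,I,I,M]
Op 9: C3 read [C3 read: already in M, no change] -> [I,I,I,M]

Answer: M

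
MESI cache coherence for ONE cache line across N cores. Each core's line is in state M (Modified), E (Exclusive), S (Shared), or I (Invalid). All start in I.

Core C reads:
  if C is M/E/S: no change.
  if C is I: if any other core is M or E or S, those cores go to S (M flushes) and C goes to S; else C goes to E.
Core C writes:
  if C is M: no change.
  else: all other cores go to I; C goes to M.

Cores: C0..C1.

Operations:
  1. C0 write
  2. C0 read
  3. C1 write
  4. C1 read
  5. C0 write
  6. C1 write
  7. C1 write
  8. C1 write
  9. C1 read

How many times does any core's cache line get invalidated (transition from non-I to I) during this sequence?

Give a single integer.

Answer: 3

Derivation:
Op 1: C0 write [C0 write: invalidate none -> C0=M] -> [M,I] (invalidations this op: 0; running total: 0)
Op 2: C0 read [C0 read: already in M, no change] -> [M,I] (invalidations this op: 0; running total: 0)
Op 3: C1 write [C1 write: invalidate ['C0=M'] -> C1=M] -> [I,M] (invalidations this op: 1; running total: 1)
Op 4: C1 read [C1 read: already in M, no change] -> [I,M] (invalidations this op: 0; running total: 1)
Op 5: C0 write [C0 write: invalidate ['C1=M'] -> C0=M] -> [M,I] (invalidations this op: 1; running total: 2)
Op 6: C1 write [C1 write: invalidate ['C0=M'] -> C1=M] -> [I,M] (invalidations this op: 1; running total: 3)
Op 7: C1 write [C1 write: already M (modified), no change] -> [I,M] (invalidations this op: 0; running total: 3)
Op 8: C1 write [C1 write: already M (modified), no change] -> [I,M] (invalidations this op: 0; running total: 3)
Op 9: C1 read [C1 read: already in M, no change] -> [I,M] (invalidations this op: 0; running total: 3)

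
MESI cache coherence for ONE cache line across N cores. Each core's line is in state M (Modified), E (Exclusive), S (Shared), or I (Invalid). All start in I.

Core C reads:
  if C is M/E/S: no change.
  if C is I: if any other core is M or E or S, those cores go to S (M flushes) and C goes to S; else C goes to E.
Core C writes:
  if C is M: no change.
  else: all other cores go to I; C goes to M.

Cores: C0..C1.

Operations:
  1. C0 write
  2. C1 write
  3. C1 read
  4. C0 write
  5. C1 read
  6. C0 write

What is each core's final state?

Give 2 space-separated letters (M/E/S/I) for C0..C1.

Answer: M I

Derivation:
Op 1: C0 write [C0 write: invalidate none -> C0=M] -> [M,I]
Op 2: C1 write [C1 write: invalidate ['C0=M'] -> C1=M] -> [I,M]
Op 3: C1 read [C1 read: already in M, no change] -> [I,M]
Op 4: C0 write [C0 write: invalidate ['C1=M'] -> C0=M] -> [M,I]
Op 5: C1 read [C1 read from I: others=['C0=M'] -> C1=S, others downsized to S] -> [S,S]
Op 6: C0 write [C0 write: invalidate ['C1=S'] -> C0=M] -> [M,I]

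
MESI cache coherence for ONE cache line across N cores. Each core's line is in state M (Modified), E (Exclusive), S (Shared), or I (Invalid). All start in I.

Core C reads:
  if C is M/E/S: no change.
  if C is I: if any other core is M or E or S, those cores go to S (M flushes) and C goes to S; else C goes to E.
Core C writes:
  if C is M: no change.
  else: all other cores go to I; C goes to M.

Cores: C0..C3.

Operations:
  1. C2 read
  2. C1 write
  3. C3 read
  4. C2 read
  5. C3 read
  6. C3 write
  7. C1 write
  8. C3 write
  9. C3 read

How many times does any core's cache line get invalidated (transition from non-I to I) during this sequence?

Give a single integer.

Op 1: C2 read [C2 read from I: no other sharers -> C2=E (exclusive)] -> [I,I,E,I] (invalidations this op: 0; running total: 0)
Op 2: C1 write [C1 write: invalidate ['C2=E'] -> C1=M] -> [I,M,I,I] (invalidations this op: 1; running total: 1)
Op 3: C3 read [C3 read from I: others=['C1=M'] -> C3=S, others downsized to S] -> [I,S,I,S] (invalidations this op: 0; running total: 1)
Op 4: C2 read [C2 read from I: others=['C1=S', 'C3=S'] -> C2=S, others downsized to S] -> [I,S,S,S] (invalidations this op: 0; running total: 1)
Op 5: C3 read [C3 read: already in S, no change] -> [I,S,S,S] (invalidations this op: 0; running total: 1)
Op 6: C3 write [C3 write: invalidate ['C1=S', 'C2=S'] -> C3=M] -> [I,I,I,M] (invalidations this op: 2; running total: 3)
Op 7: C1 write [C1 write: invalidate ['C3=M'] -> C1=M] -> [I,M,I,I] (invalidations this op: 1; running total: 4)
Op 8: C3 write [C3 write: invalidate ['C1=M'] -> C3=M] -> [I,I,I,M] (invalidations this op: 1; running total: 5)
Op 9: C3 read [C3 read: already in M, no change] -> [I,I,I,M] (invalidations this op: 0; running total: 5)

Answer: 5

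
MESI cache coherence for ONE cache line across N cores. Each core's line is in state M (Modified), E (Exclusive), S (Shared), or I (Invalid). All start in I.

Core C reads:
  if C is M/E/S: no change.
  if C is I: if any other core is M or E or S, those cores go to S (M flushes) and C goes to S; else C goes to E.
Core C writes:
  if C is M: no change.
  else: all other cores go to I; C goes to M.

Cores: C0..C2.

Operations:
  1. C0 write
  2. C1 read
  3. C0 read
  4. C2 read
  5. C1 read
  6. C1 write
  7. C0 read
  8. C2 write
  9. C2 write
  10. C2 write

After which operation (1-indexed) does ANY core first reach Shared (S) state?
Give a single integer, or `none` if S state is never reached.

Op 1: C0 write [C0 write: invalidate none -> C0=M] -> [M,I,I]
Op 2: C1 read [C1 read from I: others=['C0=M'] -> C1=S, others downsized to S] -> [S,S,I]
  -> First S state at op 2; remaining ops need not be traced.

Answer: 2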